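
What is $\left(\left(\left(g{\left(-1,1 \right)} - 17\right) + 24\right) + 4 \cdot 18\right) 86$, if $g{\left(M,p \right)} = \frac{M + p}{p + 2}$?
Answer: $6794$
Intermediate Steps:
$g{\left(M,p \right)} = \frac{M + p}{2 + p}$
$\left(\left(\left(g{\left(-1,1 \right)} - 17\right) + 24\right) + 4 \cdot 18\right) 86 = \left(\left(\left(\frac{-1 + 1}{2 + 1} - 17\right) + 24\right) + 4 \cdot 18\right) 86 = \left(\left(\left(\frac{1}{3} \cdot 0 - 17\right) + 24\right) + 72\right) 86 = \left(\left(\left(0 - 17\right) + 24\right) + 72\right) 86 = \left(\left(-17 + 24\right) + 72\right) 86 = \left(7 + 72\right) 86 = 79 \cdot 86 = 6794$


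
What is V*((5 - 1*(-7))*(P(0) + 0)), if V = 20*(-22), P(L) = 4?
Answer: -21120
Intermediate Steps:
V = -440
V*((5 - 1*(-7))*(P(0) + 0)) = -440*(5 - 1*(-7))*(4 + 0) = -440*(5 + 7)*4 = -5280*4 = -440*48 = -21120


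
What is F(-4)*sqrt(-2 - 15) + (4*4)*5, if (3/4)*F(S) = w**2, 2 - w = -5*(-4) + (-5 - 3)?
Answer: 80 + 400*I*sqrt(17)/3 ≈ 80.0 + 549.75*I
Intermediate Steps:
w = -10 (w = 2 - (-5*(-4) + (-5 - 3)) = 2 - (20 - 8) = 2 - 1*12 = 2 - 12 = -10)
F(S) = 400/3 (F(S) = (4/3)*(-10)**2 = (4/3)*100 = 400/3)
F(-4)*sqrt(-2 - 15) + (4*4)*5 = 400*sqrt(-2 - 15)/3 + (4*4)*5 = 400*sqrt(-17)/3 + 16*5 = 400*(I*sqrt(17))/3 + 80 = 400*I*sqrt(17)/3 + 80 = 80 + 400*I*sqrt(17)/3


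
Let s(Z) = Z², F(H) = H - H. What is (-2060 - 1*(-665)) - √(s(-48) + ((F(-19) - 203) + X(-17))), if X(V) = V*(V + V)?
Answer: -1395 - √2679 ≈ -1446.8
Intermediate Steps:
F(H) = 0
X(V) = 2*V² (X(V) = V*(2*V) = 2*V²)
(-2060 - 1*(-665)) - √(s(-48) + ((F(-19) - 203) + X(-17))) = (-2060 - 1*(-665)) - √((-48)² + ((0 - 203) + 2*(-17)²)) = (-2060 + 665) - √(2304 + (-203 + 2*289)) = -1395 - √(2304 + (-203 + 578)) = -1395 - √(2304 + 375) = -1395 - √2679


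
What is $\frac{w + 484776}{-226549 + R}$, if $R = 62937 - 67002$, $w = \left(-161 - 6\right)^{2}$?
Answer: $- \frac{512665}{230614} \approx -2.223$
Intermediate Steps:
$w = 27889$ ($w = \left(-167\right)^{2} = 27889$)
$R = -4065$
$\frac{w + 484776}{-226549 + R} = \frac{27889 + 484776}{-226549 - 4065} = \frac{512665}{-230614} = 512665 \left(- \frac{1}{230614}\right) = - \frac{512665}{230614}$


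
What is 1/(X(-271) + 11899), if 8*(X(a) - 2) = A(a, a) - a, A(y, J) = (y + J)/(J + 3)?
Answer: 1072/12794457 ≈ 8.3786e-5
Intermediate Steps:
A(y, J) = (J + y)/(3 + J)
X(a) = 2 - a/8 + a/(4*(3 + a)) (X(a) = 2 + ((a + a)/(3 + a) - a)/8 = 2 + ((2*a)/(3 + a) - a)/8 = 2 + (2*a/(3 + a) - a)/8 = 2 + (-a + 2*a/(3 + a))/8 = 2 + (-a/8 + a/(4*(3 + a))) = 2 - a/8 + a/(4*(3 + a)))
1/(X(-271) + 11899) = 1/((48 - 1*(-271)² + 15*(-271))/(8*(3 - 271)) + 11899) = 1/((⅛)*(48 - 1*73441 - 4065)/(-268) + 11899) = 1/((⅛)*(-1/268)*(48 - 73441 - 4065) + 11899) = 1/((⅛)*(-1/268)*(-77458) + 11899) = 1/(38729/1072 + 11899) = 1/(12794457/1072) = 1072/12794457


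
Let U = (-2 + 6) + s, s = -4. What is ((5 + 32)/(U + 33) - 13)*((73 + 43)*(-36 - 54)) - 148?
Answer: 1362532/11 ≈ 1.2387e+5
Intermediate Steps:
U = 0 (U = (-2 + 6) - 4 = 4 - 4 = 0)
((5 + 32)/(U + 33) - 13)*((73 + 43)*(-36 - 54)) - 148 = ((5 + 32)/(0 + 33) - 13)*((73 + 43)*(-36 - 54)) - 148 = (37/33 - 13)*(116*(-90)) - 148 = (37*(1/33) - 13)*(-10440) - 148 = (37/33 - 13)*(-10440) - 148 = -392/33*(-10440) - 148 = 1364160/11 - 148 = 1362532/11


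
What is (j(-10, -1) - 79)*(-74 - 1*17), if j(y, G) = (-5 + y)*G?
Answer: 5824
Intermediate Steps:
j(y, G) = G*(-5 + y)
(j(-10, -1) - 79)*(-74 - 1*17) = (-(-5 - 10) - 79)*(-74 - 1*17) = (-1*(-15) - 79)*(-74 - 17) = (15 - 79)*(-91) = -64*(-91) = 5824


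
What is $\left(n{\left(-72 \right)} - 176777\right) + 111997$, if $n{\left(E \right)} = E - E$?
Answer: $-64780$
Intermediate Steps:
$n{\left(E \right)} = 0$
$\left(n{\left(-72 \right)} - 176777\right) + 111997 = \left(0 - 176777\right) + 111997 = -176777 + 111997 = -64780$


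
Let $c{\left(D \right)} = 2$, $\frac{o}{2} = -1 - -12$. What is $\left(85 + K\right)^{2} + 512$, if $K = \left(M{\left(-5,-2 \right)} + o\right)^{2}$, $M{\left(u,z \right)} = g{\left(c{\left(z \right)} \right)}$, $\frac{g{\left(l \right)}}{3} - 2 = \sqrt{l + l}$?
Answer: $1540593$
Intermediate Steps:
$o = 22$ ($o = 2 \left(-1 - -12\right) = 2 \left(-1 + 12\right) = 2 \cdot 11 = 22$)
$g{\left(l \right)} = 6 + 3 \sqrt{2} \sqrt{l}$ ($g{\left(l \right)} = 6 + 3 \sqrt{l + l} = 6 + 3 \sqrt{2 l} = 6 + 3 \sqrt{2} \sqrt{l}$)
$M{\left(u,z \right)} = 12$ ($M{\left(u,z \right)} = 6 + 3 \sqrt{2} \sqrt{2} = 6 + 6 = 12$)
$K = 1156$ ($K = \left(12 + 22\right)^{2} = 34^{2} = 1156$)
$\left(85 + K\right)^{2} + 512 = \left(85 + 1156\right)^{2} + 512 = 1241^{2} + 512 = 1540081 + 512 = 1540593$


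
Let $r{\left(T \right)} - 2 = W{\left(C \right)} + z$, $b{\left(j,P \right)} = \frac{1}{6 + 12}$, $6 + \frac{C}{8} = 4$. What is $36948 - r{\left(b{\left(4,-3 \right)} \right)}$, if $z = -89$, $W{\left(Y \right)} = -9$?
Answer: $37044$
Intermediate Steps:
$C = -16$ ($C = -48 + 8 \cdot 4 = -48 + 32 = -16$)
$b{\left(j,P \right)} = \frac{1}{18}$
$r{\left(T \right)} = -96$ ($r{\left(T \right)} = 2 - 98 = -96$)
$36948 - r{\left(b{\left(4,-3 \right)} \right)} = 36948 - -96 = 36948 + 96 = 37044$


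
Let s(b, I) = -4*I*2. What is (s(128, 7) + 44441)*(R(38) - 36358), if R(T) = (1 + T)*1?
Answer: -1612018815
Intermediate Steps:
R(T) = 1 + T
s(b, I) = -8*I
(s(128, 7) + 44441)*(R(38) - 36358) = (-8*7 + 44441)*((1 + 38) - 36358) = (-56 + 44441)*(39 - 36358) = 44385*(-36319) = -1612018815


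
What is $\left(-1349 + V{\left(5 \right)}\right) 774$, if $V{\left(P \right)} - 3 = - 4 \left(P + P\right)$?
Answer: $-1072764$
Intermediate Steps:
$V{\left(P \right)} = 3 - 8 P$ ($V{\left(P \right)} = 3 - 4 \left(P + P\right) = 3 - 4 \cdot 2 P = 3 - 8 P$)
$\left(-1349 + V{\left(5 \right)}\right) 774 = \left(-1349 + \left(3 - 40\right)\right) 774 = \left(-1349 - 37\right) 774 = \left(-1386\right) 774 = -1072764$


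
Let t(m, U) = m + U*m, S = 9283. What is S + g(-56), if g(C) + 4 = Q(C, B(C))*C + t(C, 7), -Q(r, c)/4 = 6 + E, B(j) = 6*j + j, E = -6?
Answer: 8831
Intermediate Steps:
B(j) = 7*j
Q(r, c) = 0 (Q(r, c) = -4*(6 - 6) = -4*0 = 0)
g(C) = -4 + 8*C (g(C) = -4 + (0*C + C*(1 + 7)) = -4 + (0 + C*8) = -4 + (0 + 8*C) = -4 + 8*C)
S + g(-56) = 9283 + (-4 + 8*(-56)) = 9283 + (-4 - 448) = 9283 - 452 = 8831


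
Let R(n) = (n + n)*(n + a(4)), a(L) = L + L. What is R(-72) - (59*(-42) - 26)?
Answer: 11720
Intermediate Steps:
a(L) = 2*L
R(n) = 2*n*(8 + n) (R(n) = (n + n)*(n + 2*4) = (2*n)*(n + 8) = (2*n)*(8 + n) = 2*n*(8 + n))
R(-72) - (59*(-42) - 26) = 2*(-72)*(8 - 72) - (59*(-42) - 26) = 2*(-72)*(-64) - (-2478 - 26) = 9216 - 1*(-2504) = 9216 + 2504 = 11720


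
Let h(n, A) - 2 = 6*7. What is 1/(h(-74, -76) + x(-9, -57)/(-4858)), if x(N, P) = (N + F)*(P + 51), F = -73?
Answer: 2429/106630 ≈ 0.022780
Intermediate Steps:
h(n, A) = 44 (h(n, A) = 2 + 6*7 = 2 + 42 = 44)
x(N, P) = (-73 + N)*(51 + P) (x(N, P) = (N - 73)*(P + 51) = (-73 + N)*(51 + P))
1/(h(-74, -76) + x(-9, -57)/(-4858)) = 1/(44 + (-3723 - 73*(-57) + 51*(-9) - 9*(-57))/(-4858)) = 1/(44 + (-3723 + 4161 - 459 + 513)*(-1/4858)) = 1/(44 + 492*(-1/4858)) = 1/(44 - 246/2429) = 1/(106630/2429) = 2429/106630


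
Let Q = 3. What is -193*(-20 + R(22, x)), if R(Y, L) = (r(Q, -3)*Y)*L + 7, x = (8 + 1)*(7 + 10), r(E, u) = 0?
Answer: 2509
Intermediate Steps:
x = 153 (x = 9*17 = 153)
R(Y, L) = 7 (R(Y, L) = (0*Y)*L + 7 = 0*L + 7 = 0 + 7 = 7)
-193*(-20 + R(22, x)) = -193*(-20 + 7) = -193*(-13) = 2509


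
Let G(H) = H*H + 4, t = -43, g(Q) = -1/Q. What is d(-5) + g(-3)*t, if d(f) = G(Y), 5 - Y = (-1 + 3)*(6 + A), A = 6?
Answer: 1052/3 ≈ 350.67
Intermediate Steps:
Y = -19 (Y = 5 - (-1 + 3)*(6 + 6) = 5 - 2*12 = 5 - 1*24 = 5 - 24 = -19)
G(H) = 4 + H² (G(H) = H² + 4 = 4 + H²)
d(f) = 365 (d(f) = 4 + (-19)² = 4 + 361 = 365)
d(-5) + g(-3)*t = 365 - 1/(-3)*(-43) = 365 - 1*(-⅓)*(-43) = 365 + (⅓)*(-43) = 365 - 43/3 = 1052/3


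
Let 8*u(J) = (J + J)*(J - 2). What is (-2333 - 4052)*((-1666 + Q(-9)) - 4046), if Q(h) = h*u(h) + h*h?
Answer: 149504775/4 ≈ 3.7376e+7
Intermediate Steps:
u(J) = J*(-2 + J)/4 (u(J) = ((J + J)*(J - 2))/8 = ((2*J)*(-2 + J))/8 = (2*J*(-2 + J))/8 = J*(-2 + J)/4)
Q(h) = h² + h²*(-2 + h)/4 (Q(h) = h*(h*(-2 + h)/4) + h*h = h²*(-2 + h)/4 + h² = h² + h²*(-2 + h)/4)
(-2333 - 4052)*((-1666 + Q(-9)) - 4046) = (-2333 - 4052)*((-1666 + (¼)*(-9)²*(2 - 9)) - 4046) = -6385*((-1666 + (¼)*81*(-7)) - 4046) = -6385*((-1666 - 567/4) - 4046) = -6385*(-7231/4 - 4046) = -6385*(-23415/4) = 149504775/4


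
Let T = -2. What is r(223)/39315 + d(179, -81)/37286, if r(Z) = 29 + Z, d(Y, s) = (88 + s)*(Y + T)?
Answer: 19369119/488633030 ≈ 0.039639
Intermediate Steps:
d(Y, s) = (-2 + Y)*(88 + s) (d(Y, s) = (88 + s)*(Y - 2) = (88 + s)*(-2 + Y) = (-2 + Y)*(88 + s))
r(223)/39315 + d(179, -81)/37286 = (29 + 223)/39315 + (-176 - 2*(-81) + 88*179 + 179*(-81))/37286 = 252*(1/39315) + (-176 + 162 + 15752 - 14499)*(1/37286) = 84/13105 + 1239*(1/37286) = 84/13105 + 1239/37286 = 19369119/488633030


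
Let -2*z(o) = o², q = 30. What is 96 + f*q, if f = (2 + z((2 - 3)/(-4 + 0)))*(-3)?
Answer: -1299/16 ≈ -81.188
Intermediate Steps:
z(o) = -o²/2
f = -189/32 (f = (2 - (2 - 3)²/(-4 + 0)²/2)*(-3) = (2 - (-1/(-4))²/2)*(-3) = (2 - (-1*(-¼))²/2)*(-3) = (2 - (¼)²/2)*(-3) = (2 - ½*1/16)*(-3) = (2 - 1/32)*(-3) = (63/32)*(-3) = -189/32 ≈ -5.9063)
96 + f*q = 96 - 189/32*30 = 96 - 2835/16 = -1299/16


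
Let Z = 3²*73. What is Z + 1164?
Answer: 1821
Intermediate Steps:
Z = 657 (Z = 9*73 = 657)
Z + 1164 = 657 + 1164 = 1821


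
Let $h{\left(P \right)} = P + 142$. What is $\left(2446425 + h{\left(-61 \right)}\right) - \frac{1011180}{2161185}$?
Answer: $\frac{352490070562}{144079} \approx 2.4465 \cdot 10^{6}$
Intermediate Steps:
$h{\left(P \right)} = 142 + P$
$\left(2446425 + h{\left(-61 \right)}\right) - \frac{1011180}{2161185} = \left(2446425 + \left(142 - 61\right)\right) - \frac{1011180}{2161185} = \left(2446425 + 81\right) - \frac{67412}{144079} = 2446506 - \frac{67412}{144079} = \frac{352490070562}{144079}$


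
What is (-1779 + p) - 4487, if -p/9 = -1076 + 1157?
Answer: -6995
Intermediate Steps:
p = -729 (p = -9*(-1076 + 1157) = -9*81 = -729)
(-1779 + p) - 4487 = (-1779 - 729) - 4487 = -2508 - 4487 = -6995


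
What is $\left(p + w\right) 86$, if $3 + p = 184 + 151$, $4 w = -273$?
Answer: $\frac{45365}{2} \approx 22683.0$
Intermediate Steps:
$w = - \frac{273}{4}$ ($w = \frac{1}{4} \left(-273\right) = - \frac{273}{4} \approx -68.25$)
$p = 332$ ($p = -3 + \left(184 + 151\right) = -3 + 335 = 332$)
$\left(p + w\right) 86 = \left(332 - \frac{273}{4}\right) 86 = \frac{1055}{4} \cdot 86 = \frac{45365}{2}$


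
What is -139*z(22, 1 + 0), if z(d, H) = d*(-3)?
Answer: 9174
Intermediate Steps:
z(d, H) = -3*d
-139*z(22, 1 + 0) = -(-417)*22 = -139*(-66) = 9174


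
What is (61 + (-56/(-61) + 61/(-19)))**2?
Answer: 4629713764/1343281 ≈ 3446.6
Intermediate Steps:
(61 + (-56/(-61) + 61/(-19)))**2 = (61 + (-56*(-1/61) + 61*(-1/19)))**2 = (61 + (56/61 - 61/19))**2 = (61 - 2657/1159)**2 = (68042/1159)**2 = 4629713764/1343281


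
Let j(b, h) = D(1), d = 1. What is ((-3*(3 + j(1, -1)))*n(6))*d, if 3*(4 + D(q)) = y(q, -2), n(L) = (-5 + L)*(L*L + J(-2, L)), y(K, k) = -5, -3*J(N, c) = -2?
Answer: 880/3 ≈ 293.33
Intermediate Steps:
J(N, c) = ⅔ (J(N, c) = -⅓*(-2) = ⅔)
n(L) = (-5 + L)*(⅔ + L²) (n(L) = (-5 + L)*(L*L + ⅔) = (-5 + L)*(L² + ⅔) = (-5 + L)*(⅔ + L²))
D(q) = -17/3 (D(q) = -4 + (⅓)*(-5) = -4 - 5/3 = -17/3)
j(b, h) = -17/3
((-3*(3 + j(1, -1)))*n(6))*d = ((-3*(3 - 17/3))*(-10/3 + 6³ - 5*6² + (⅔)*6))*1 = ((-3*(-8/3))*(-10/3 + 216 - 5*36 + 4))*1 = (8*(-10/3 + 216 - 180 + 4))*1 = (8*(110/3))*1 = (880/3)*1 = 880/3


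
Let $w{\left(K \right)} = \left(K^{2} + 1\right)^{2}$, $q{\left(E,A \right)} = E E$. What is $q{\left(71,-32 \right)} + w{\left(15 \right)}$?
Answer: $56117$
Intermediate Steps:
$q{\left(E,A \right)} = E^{2}$
$w{\left(K \right)} = \left(1 + K^{2}\right)^{2}$
$q{\left(71,-32 \right)} + w{\left(15 \right)} = 71^{2} + \left(1 + 15^{2}\right)^{2} = 5041 + \left(1 + 225\right)^{2} = 5041 + 226^{2} = 5041 + 51076 = 56117$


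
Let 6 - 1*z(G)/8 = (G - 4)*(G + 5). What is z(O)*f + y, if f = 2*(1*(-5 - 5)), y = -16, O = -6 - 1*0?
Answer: 624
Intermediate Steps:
O = -6 (O = -6 + 0 = -6)
z(G) = 48 - 8*(-4 + G)*(5 + G) (z(G) = 48 - 8*(G - 4)*(G + 5) = 48 - 8*(-4 + G)*(5 + G))
f = -20 (f = 2*(1*(-10)) = 2*(-10) = -20)
z(O)*f + y = (208 - 8*(-6) - 8*(-6)**2)*(-20) - 16 = (208 + 48 - 8*36)*(-20) - 16 = (208 + 48 - 288)*(-20) - 16 = -32*(-20) - 16 = 640 - 16 = 624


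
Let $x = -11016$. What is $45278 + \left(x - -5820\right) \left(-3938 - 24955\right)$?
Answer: $150173306$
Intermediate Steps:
$45278 + \left(x - -5820\right) \left(-3938 - 24955\right) = 45278 + \left(-11016 - -5820\right) \left(-3938 - 24955\right) = 45278 + \left(-11016 + 5820\right) \left(-28893\right) = 45278 - -150128028 = 45278 + 150128028 = 150173306$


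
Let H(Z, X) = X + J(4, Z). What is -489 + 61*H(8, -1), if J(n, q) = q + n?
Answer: 182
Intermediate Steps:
J(n, q) = n + q
H(Z, X) = 4 + X + Z (H(Z, X) = X + (4 + Z) = 4 + X + Z)
-489 + 61*H(8, -1) = -489 + 61*(4 - 1 + 8) = -489 + 61*11 = -489 + 671 = 182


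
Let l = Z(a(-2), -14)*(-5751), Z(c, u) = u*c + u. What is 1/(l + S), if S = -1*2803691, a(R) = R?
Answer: -1/2884205 ≈ -3.4672e-7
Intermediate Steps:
Z(c, u) = u + c*u (Z(c, u) = c*u + u = u + c*u)
S = -2803691
l = -80514 (l = -14*(1 - 2)*(-5751) = -14*(-1)*(-5751) = 14*(-5751) = -80514)
1/(l + S) = 1/(-80514 - 2803691) = 1/(-2884205) = -1/2884205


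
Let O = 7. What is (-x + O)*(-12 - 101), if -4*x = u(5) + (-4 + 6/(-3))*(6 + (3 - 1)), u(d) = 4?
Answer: 452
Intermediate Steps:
x = 11 (x = -(4 + (-4 + 6/(-3))*(6 + (3 - 1)))/4 = -(4 + (-4 + 6*(-⅓))*(6 + 2))/4 = -(4 + (-4 - 2)*8)/4 = -(4 - 6*8)/4 = -(4 - 48)/4 = -¼*(-44) = 11)
(-x + O)*(-12 - 101) = (-1*11 + 7)*(-12 - 101) = (-11 + 7)*(-113) = -4*(-113) = 452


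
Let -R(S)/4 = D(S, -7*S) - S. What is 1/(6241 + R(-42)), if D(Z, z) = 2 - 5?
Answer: 1/6085 ≈ 0.00016434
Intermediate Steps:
D(Z, z) = -3
R(S) = 12 + 4*S (R(S) = -4*(-3 - S) = 12 + 4*S)
1/(6241 + R(-42)) = 1/(6241 + (12 + 4*(-42))) = 1/(6241 + (12 - 168)) = 1/(6241 - 156) = 1/6085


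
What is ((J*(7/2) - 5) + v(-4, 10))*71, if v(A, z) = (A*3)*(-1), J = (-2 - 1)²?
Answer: 5467/2 ≈ 2733.5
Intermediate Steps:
J = 9 (J = (-3)² = 9)
v(A, z) = -3*A (v(A, z) = (3*A)*(-1) = -3*A)
((J*(7/2) - 5) + v(-4, 10))*71 = ((9*(7/2) - 5) - 3*(-4))*71 = ((9*(7*(½)) - 5) + 12)*71 = ((9*(7/2) - 5) + 12)*71 = ((63/2 - 5) + 12)*71 = (53/2 + 12)*71 = (77/2)*71 = 5467/2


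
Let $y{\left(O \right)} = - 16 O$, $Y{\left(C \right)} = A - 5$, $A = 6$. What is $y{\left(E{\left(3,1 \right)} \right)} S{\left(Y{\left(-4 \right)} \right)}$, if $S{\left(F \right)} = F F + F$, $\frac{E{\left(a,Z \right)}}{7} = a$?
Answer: $-672$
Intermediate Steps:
$Y{\left(C \right)} = 1$ ($Y{\left(C \right)} = 6 - 5 = 1$)
$E{\left(a,Z \right)} = 7 a$
$S{\left(F \right)} = F + F^{2}$ ($S{\left(F \right)} = F^{2} + F = F + F^{2}$)
$y{\left(E{\left(3,1 \right)} \right)} S{\left(Y{\left(-4 \right)} \right)} = - 16 \cdot 7 \cdot 3 \cdot 1 \left(1 + 1\right) = \left(-16\right) 21 \cdot 1 \cdot 2 = \left(-336\right) 2 = -672$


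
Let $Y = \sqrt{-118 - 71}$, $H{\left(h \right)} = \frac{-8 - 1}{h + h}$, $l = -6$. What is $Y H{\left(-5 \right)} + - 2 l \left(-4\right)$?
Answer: $-48 + \frac{27 i \sqrt{21}}{10} \approx -48.0 + 12.373 i$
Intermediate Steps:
$H{\left(h \right)} = - \frac{9}{2 h}$
$Y = 3 i \sqrt{21}$ ($Y = \sqrt{-189} = 3 i \sqrt{21} \approx 13.748 i$)
$Y H{\left(-5 \right)} + - 2 l \left(-4\right) = 3 i \sqrt{21} \left(- \frac{9}{2 \left(-5\right)}\right) + \left(-2\right) \left(-6\right) \left(-4\right) = 3 i \sqrt{21} \left(\left(- \frac{9}{2}\right) \left(- \frac{1}{5}\right)\right) + 12 \left(-4\right) = 3 i \sqrt{21} \cdot \frac{9}{10} - 48 = \frac{27 i \sqrt{21}}{10} - 48 = -48 + \frac{27 i \sqrt{21}}{10}$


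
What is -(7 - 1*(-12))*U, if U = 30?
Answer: -570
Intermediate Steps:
-(7 - 1*(-12))*U = -(7 - 1*(-12))*30 = -(7 + 12)*30 = -19*30 = -1*570 = -570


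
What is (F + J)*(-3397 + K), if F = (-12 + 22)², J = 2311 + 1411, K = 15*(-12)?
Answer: -13671294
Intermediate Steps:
K = -180
J = 3722
F = 100 (F = 10² = 100)
(F + J)*(-3397 + K) = (100 + 3722)*(-3397 - 180) = 3822*(-3577) = -13671294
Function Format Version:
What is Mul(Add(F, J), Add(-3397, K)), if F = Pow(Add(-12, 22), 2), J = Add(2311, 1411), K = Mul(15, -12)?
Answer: -13671294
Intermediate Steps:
K = -180
J = 3722
F = 100 (F = Pow(10, 2) = 100)
Mul(Add(F, J), Add(-3397, K)) = Mul(Add(100, 3722), Add(-3397, -180)) = Mul(3822, -3577) = -13671294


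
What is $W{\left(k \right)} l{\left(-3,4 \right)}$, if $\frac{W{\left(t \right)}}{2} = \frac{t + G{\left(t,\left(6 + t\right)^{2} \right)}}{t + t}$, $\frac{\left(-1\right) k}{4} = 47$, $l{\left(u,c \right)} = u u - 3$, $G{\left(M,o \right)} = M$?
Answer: $12$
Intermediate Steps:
$l{\left(u,c \right)} = -3 + u^{2}$ ($l{\left(u,c \right)} = u^{2} - 3 = -3 + u^{2}$)
$k = -188$ ($k = \left(-4\right) 47 = -188$)
$W{\left(t \right)} = 2$ ($W{\left(t \right)} = 2 \frac{t + t}{t + t} = 2 \frac{2 t}{2 t} = 2 \cdot 2 t \frac{1}{2 t} = 2 \cdot 1 = 2$)
$W{\left(k \right)} l{\left(-3,4 \right)} = 2 \left(-3 + \left(-3\right)^{2}\right) = 2 \left(-3 + 9\right) = 2 \cdot 6 = 12$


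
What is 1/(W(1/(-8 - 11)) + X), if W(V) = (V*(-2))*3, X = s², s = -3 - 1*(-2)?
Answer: 19/25 ≈ 0.76000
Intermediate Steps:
s = -1 (s = -3 + 2 = -1)
X = 1 (X = (-1)² = 1)
W(V) = -6*V (W(V) = -2*V*3 = -6*V)
1/(W(1/(-8 - 11)) + X) = 1/(-6/(-8 - 11) + 1) = 1/(-6/(-19) + 1) = 1/(-6*(-1/19) + 1) = 1/(6/19 + 1) = 1/(25/19) = 19/25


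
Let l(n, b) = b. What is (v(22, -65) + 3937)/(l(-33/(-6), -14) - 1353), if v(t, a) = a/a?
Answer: -3938/1367 ≈ -2.8808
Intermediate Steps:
v(t, a) = 1
(v(22, -65) + 3937)/(l(-33/(-6), -14) - 1353) = (1 + 3937)/(-14 - 1353) = 3938/(-1367) = 3938*(-1/1367) = -3938/1367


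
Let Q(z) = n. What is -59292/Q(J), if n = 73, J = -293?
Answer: -59292/73 ≈ -812.22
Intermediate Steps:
Q(z) = 73
-59292/Q(J) = -59292/73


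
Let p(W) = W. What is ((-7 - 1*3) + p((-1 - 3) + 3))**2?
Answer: 121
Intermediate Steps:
((-7 - 1*3) + p((-1 - 3) + 3))**2 = ((-7 - 1*3) + ((-1 - 3) + 3))**2 = ((-7 - 3) + (-4 + 3))**2 = (-10 - 1)**2 = (-11)**2 = 121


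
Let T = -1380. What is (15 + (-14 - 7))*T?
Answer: 8280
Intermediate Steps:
(15 + (-14 - 7))*T = (15 + (-14 - 7))*(-1380) = (15 - 21)*(-1380) = -6*(-1380) = 8280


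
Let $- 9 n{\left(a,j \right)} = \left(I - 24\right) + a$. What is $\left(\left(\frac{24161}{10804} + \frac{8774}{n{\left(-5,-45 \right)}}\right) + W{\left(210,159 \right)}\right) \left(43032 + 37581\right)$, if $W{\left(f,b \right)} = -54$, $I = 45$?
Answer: $- \frac{234784475757}{584} \approx -4.0203 \cdot 10^{8}$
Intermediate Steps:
$n{\left(a,j \right)} = - \frac{7}{3} - \frac{a}{9}$ ($n{\left(a,j \right)} = - \frac{\left(45 - 24\right) + a}{9} = - \frac{21 + a}{9} = - \frac{7}{3} - \frac{a}{9}$)
$\left(\left(\frac{24161}{10804} + \frac{8774}{n{\left(-5,-45 \right)}}\right) + W{\left(210,159 \right)}\right) \left(43032 + 37581\right) = \left(\left(\frac{24161}{10804} + \frac{8774}{- \frac{7}{3} - - \frac{5}{9}}\right) - 54\right) \left(43032 + 37581\right) = \left(\left(24161 \cdot \frac{1}{10804} + \frac{8774}{- \frac{7}{3} + \frac{5}{9}}\right) - 54\right) 80613 = \left(\left(\frac{653}{292} + \frac{8774}{- \frac{16}{9}}\right) - 54\right) 80613 = \left(\left(\frac{653}{292} + 8774 \left(- \frac{9}{16}\right)\right) - 54\right) 80613 = \left(\left(\frac{653}{292} - \frac{39483}{8}\right) - 54\right) 80613 = \left(- \frac{2880953}{584} - 54\right) 80613 = \left(- \frac{2912489}{584}\right) 80613 = - \frac{234784475757}{584}$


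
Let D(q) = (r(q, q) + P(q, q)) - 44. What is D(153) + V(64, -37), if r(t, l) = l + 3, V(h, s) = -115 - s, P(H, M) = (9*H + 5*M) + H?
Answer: 2329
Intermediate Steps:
P(H, M) = 5*M + 10*H (P(H, M) = (5*M + 9*H) + H = 5*M + 10*H)
r(t, l) = 3 + l
D(q) = -41 + 16*q (D(q) = ((3 + q) + (5*q + 10*q)) - 44 = ((3 + q) + 15*q) - 44 = (3 + 16*q) - 44 = -41 + 16*q)
D(153) + V(64, -37) = (-41 + 16*153) + (-115 - 1*(-37)) = (-41 + 2448) + (-115 + 37) = 2407 - 78 = 2329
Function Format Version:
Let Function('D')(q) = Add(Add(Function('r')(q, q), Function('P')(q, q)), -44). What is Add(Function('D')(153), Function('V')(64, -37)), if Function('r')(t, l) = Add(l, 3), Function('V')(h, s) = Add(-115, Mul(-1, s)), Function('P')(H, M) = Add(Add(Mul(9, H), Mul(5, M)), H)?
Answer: 2329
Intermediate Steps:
Function('P')(H, M) = Add(Mul(5, M), Mul(10, H)) (Function('P')(H, M) = Add(Add(Mul(5, M), Mul(9, H)), H) = Add(Mul(5, M), Mul(10, H)))
Function('r')(t, l) = Add(3, l)
Function('D')(q) = Add(-41, Mul(16, q)) (Function('D')(q) = Add(Add(Add(3, q), Add(Mul(5, q), Mul(10, q))), -44) = Add(Add(Add(3, q), Mul(15, q)), -44) = Add(Add(3, Mul(16, q)), -44) = Add(-41, Mul(16, q)))
Add(Function('D')(153), Function('V')(64, -37)) = Add(Add(-41, Mul(16, 153)), Add(-115, Mul(-1, -37))) = Add(Add(-41, 2448), Add(-115, 37)) = Add(2407, -78) = 2329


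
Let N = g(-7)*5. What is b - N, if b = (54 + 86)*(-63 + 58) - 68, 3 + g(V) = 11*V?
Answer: -368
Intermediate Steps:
g(V) = -3 + 11*V
b = -768 (b = 140*(-5) - 68 = -700 - 68 = -768)
N = -400 (N = (-3 + 11*(-7))*5 = (-3 - 77)*5 = -80*5 = -400)
b - N = -768 - 1*(-400) = -768 + 400 = -368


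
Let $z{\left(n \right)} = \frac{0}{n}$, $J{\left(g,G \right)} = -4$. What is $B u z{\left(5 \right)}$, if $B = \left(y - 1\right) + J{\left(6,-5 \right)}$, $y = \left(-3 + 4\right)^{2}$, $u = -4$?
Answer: $0$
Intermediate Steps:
$y = 1$ ($y = 1^{2} = 1$)
$z{\left(n \right)} = 0$
$B = -4$ ($B = \left(1 - 1\right) - 4 = 0 - 4 = -4$)
$B u z{\left(5 \right)} = \left(-4\right) \left(-4\right) 0 = 16 \cdot 0 = 0$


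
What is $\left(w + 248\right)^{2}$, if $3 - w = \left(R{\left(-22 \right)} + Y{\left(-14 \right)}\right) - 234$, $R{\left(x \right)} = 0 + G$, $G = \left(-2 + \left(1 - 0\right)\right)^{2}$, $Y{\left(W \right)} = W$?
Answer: $248004$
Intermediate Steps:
$G = 1$ ($G = \left(-2 + \left(1 + 0\right)\right)^{2} = \left(-2 + 1\right)^{2} = \left(-1\right)^{2} = 1$)
$R{\left(x \right)} = 1$ ($R{\left(x \right)} = 0 + 1 = 1$)
$w = 250$ ($w = 3 - \left(\left(1 - 14\right) - 234\right) = 3 - \left(-13 - 234\right) = 3 - -247 = 3 + 247 = 250$)
$\left(w + 248\right)^{2} = \left(250 + 248\right)^{2} = 498^{2} = 248004$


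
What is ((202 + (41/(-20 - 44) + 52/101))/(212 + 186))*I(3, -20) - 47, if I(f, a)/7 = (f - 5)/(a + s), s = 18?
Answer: -111781179/2572672 ≈ -43.449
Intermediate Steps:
I(f, a) = 7*(-5 + f)/(18 + a) (I(f, a) = 7*((f - 5)/(a + 18)) = 7*((-5 + f)/(18 + a)) = 7*(-5 + f)/(18 + a))
((202 + (41/(-20 - 44) + 52/101))/(212 + 186))*I(3, -20) - 47 = ((202 + (41/(-20 - 44) + 52/101))/(212 + 186))*(7*(-5 + 3)/(18 - 20)) - 47 = ((202 + (41/(-64) + 52*(1/101)))/398)*(7*(-2)/(-2)) - 47 = ((202 + (41*(-1/64) + 52/101))*(1/398))*(7*(-1/2)*(-2)) - 47 = ((202 + (-41/64 + 52/101))*(1/398))*7 - 47 = ((202 - 813/6464)*(1/398))*7 - 47 = ((1304915/6464)*(1/398))*7 - 47 = (1304915/2572672)*7 - 47 = 9134405/2572672 - 47 = -111781179/2572672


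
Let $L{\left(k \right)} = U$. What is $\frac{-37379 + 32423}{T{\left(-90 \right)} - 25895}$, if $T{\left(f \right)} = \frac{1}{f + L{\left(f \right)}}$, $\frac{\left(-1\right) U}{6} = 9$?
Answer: $\frac{713664}{3728881} \approx 0.19139$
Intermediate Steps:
$U = -54$ ($U = \left(-6\right) 9 = -54$)
$L{\left(k \right)} = -54$
$T{\left(f \right)} = \frac{1}{-54 + f}$ ($T{\left(f \right)} = \frac{1}{f - 54} = \frac{1}{-54 + f}$)
$\frac{-37379 + 32423}{T{\left(-90 \right)} - 25895} = \frac{-37379 + 32423}{\frac{1}{-54 - 90} - 25895} = - \frac{4956}{\frac{1}{-144} - 25895} = - \frac{4956}{- \frac{1}{144} - 25895} = - \frac{4956}{- \frac{3728881}{144}} = \left(-4956\right) \left(- \frac{144}{3728881}\right) = \frac{713664}{3728881}$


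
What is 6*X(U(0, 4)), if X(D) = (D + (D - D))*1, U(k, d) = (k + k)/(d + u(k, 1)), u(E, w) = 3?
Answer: 0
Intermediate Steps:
U(k, d) = 2*k/(3 + d) (U(k, d) = (k + k)/(d + 3) = (2*k)/(3 + d) = 2*k/(3 + d))
X(D) = D (X(D) = (D + 0)*1 = D*1 = D)
6*X(U(0, 4)) = 6*(2*0/(3 + 4)) = 6*(2*0/7) = 6*(2*0*(⅐)) = 6*0 = 0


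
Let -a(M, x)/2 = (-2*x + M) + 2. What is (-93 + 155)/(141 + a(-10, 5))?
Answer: 62/177 ≈ 0.35028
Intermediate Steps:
a(M, x) = -4 - 2*M + 4*x (a(M, x) = -2*((-2*x + M) + 2) = -2*((M - 2*x) + 2) = -2*(2 + M - 2*x) = -4 - 2*M + 4*x)
(-93 + 155)/(141 + a(-10, 5)) = (-93 + 155)/(141 + (-4 - 2*(-10) + 4*5)) = 62/(141 + (-4 + 20 + 20)) = 62/(141 + 36) = 62/177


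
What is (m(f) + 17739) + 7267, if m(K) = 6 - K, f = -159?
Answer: 25171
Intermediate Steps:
(m(f) + 17739) + 7267 = ((6 - 1*(-159)) + 17739) + 7267 = ((6 + 159) + 17739) + 7267 = (165 + 17739) + 7267 = 17904 + 7267 = 25171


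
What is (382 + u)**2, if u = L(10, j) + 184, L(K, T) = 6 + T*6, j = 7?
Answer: 376996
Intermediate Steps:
L(K, T) = 6 + 6*T
u = 232 (u = (6 + 6*7) + 184 = (6 + 42) + 184 = 48 + 184 = 232)
(382 + u)**2 = (382 + 232)**2 = 614**2 = 376996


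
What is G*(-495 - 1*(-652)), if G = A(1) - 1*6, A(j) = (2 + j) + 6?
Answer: 471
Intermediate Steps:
A(j) = 8 + j
G = 3 (G = (8 + 1) - 1*6 = 9 - 6 = 3)
G*(-495 - 1*(-652)) = 3*(-495 - 1*(-652)) = 3*(-495 + 652) = 3*157 = 471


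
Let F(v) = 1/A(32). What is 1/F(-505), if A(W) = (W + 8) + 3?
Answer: 43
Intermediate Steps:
A(W) = 11 + W (A(W) = (8 + W) + 3 = 11 + W)
F(v) = 1/43 (F(v) = 1/(11 + 32) = 1/43)
1/F(-505) = 1/(1/43) = 43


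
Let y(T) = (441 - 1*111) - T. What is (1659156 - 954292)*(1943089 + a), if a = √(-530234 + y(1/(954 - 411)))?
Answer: 1369613484896 + 704864*I*√156241665039/543 ≈ 1.3696e+12 + 5.131e+8*I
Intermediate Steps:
y(T) = 330 - T (y(T) = (441 - 111) - T = 330 - T)
a = I*√156241665039/543 (a = √(-530234 + (330 - 1/(954 - 411))) = √(-530234 + (330 - 1/543)) = √(-530234 + 179189/543) = √(-287737873/543) = I*√156241665039/543 ≈ 727.95*I)
(1659156 - 954292)*(1943089 + a) = (1659156 - 954292)*(1943089 + I*√156241665039/543) = 704864*(1943089 + I*√156241665039/543) = 1369613484896 + 704864*I*√156241665039/543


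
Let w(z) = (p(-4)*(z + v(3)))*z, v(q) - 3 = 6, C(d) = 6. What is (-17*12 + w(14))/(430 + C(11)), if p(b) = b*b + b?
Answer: 915/109 ≈ 8.3945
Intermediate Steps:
p(b) = b + b² (p(b) = b² + b = b + b²)
v(q) = 9 (v(q) = 3 + 6 = 9)
w(z) = z*(108 + 12*z) (w(z) = ((-4*(1 - 4))*(z + 9))*z = ((-4*(-3))*(9 + z))*z = (12*(9 + z))*z = (108 + 12*z)*z = z*(108 + 12*z))
(-17*12 + w(14))/(430 + C(11)) = (-17*12 + 12*14*(9 + 14))/(430 + 6) = (-204 + 12*14*23)/436 = (-204 + 3864)*(1/436) = 3660*(1/436) = 915/109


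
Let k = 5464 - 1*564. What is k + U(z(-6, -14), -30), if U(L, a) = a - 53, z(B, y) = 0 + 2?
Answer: 4817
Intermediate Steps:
z(B, y) = 2
k = 4900 (k = 5464 - 564 = 4900)
U(L, a) = -53 + a
k + U(z(-6, -14), -30) = 4900 + (-53 - 30) = 4900 - 83 = 4817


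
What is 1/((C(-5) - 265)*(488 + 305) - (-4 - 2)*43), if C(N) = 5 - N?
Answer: -1/201957 ≈ -4.9516e-6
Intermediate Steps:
1/((C(-5) - 265)*(488 + 305) - (-4 - 2)*43) = 1/(((5 - 1*(-5)) - 265)*(488 + 305) - (-4 - 2)*43) = 1/(((5 + 5) - 265)*793 - 1*(-6)*43) = 1/((10 - 265)*793 + 6*43) = 1/(-255*793 + 258) = 1/(-202215 + 258) = 1/(-201957) = -1/201957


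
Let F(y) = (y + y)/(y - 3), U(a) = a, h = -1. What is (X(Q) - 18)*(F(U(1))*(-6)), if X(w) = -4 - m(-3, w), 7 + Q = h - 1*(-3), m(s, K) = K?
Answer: -102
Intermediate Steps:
F(y) = 2*y/(-3 + y) (F(y) = (2*y)/(-3 + y) = 2*y/(-3 + y))
Q = -5 (Q = -7 + (-1 - 1*(-3)) = -7 + (-1 + 3) = -7 + 2 = -5)
X(w) = -4 - w
(X(Q) - 18)*(F(U(1))*(-6)) = ((-4 - 1*(-5)) - 18)*((2*1/(-3 + 1))*(-6)) = ((-4 + 5) - 18)*((2*1/(-2))*(-6)) = (1 - 18)*((2*1*(-1/2))*(-6)) = -(-17)*(-6) = -17*6 = -102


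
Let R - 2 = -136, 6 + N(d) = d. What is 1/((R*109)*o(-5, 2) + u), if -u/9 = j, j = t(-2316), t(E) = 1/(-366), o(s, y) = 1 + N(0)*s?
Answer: -122/55239889 ≈ -2.2085e-6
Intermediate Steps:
N(d) = -6 + d
o(s, y) = 1 - 6*s (o(s, y) = 1 + (-6 + 0)*s = 1 - 6*s)
t(E) = -1/366
R = -134 (R = 2 - 136 = -134)
j = -1/366 ≈ -0.0027322
u = 3/122 (u = -9*(-1/366) = 3/122 ≈ 0.024590)
1/((R*109)*o(-5, 2) + u) = 1/((-134*109)*(1 - 6*(-5)) + 3/122) = 1/(-14606*(1 + 30) + 3/122) = 1/(-14606*31 + 3/122) = 1/(-452786 + 3/122) = 1/(-55239889/122) = -122/55239889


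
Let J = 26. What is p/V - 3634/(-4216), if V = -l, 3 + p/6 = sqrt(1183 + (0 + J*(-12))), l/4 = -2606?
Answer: 590702/686681 + 3*sqrt(871)/5212 ≈ 0.87722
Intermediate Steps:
l = -10424 (l = 4*(-2606) = -10424)
p = -18 + 6*sqrt(871) (p = -18 + 6*sqrt(1183 + (0 + 26*(-12))) = -18 + 6*sqrt(1183 + (0 - 312)) = -18 + 6*sqrt(1183 - 312) = -18 + 6*sqrt(871) ≈ 159.08)
V = 10424 (V = -1*(-10424) = 10424)
p/V - 3634/(-4216) = (-18 + 6*sqrt(871))/10424 - 3634/(-4216) = (-18 + 6*sqrt(871))*(1/10424) - 3634*(-1/4216) = (-9/5212 + 3*sqrt(871)/5212) + 1817/2108 = 590702/686681 + 3*sqrt(871)/5212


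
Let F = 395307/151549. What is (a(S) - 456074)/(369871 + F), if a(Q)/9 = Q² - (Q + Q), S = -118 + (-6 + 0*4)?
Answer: -23903672221/28026987743 ≈ -0.85288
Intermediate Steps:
S = -124 (S = -118 + (-6 + 0) = -118 - 6 = -124)
F = 395307/151549 (F = 395307*(1/151549) = 395307/151549 ≈ 2.6084)
a(Q) = -18*Q + 9*Q² (a(Q) = 9*(Q² - (Q + Q)) = 9*(Q² - 2*Q) = -18*Q + 9*Q²)
(a(S) - 456074)/(369871 + F) = (9*(-124)*(-2 - 124) - 456074)/(369871 + 395307/151549) = (9*(-124)*(-126) - 456074)/(56053975486/151549) = (140616 - 456074)*(151549/56053975486) = -315458*151549/56053975486 = -23903672221/28026987743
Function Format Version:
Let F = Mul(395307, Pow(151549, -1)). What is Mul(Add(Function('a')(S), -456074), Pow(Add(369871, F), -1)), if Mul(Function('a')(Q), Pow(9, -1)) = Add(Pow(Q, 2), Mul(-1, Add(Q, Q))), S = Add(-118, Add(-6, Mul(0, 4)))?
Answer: Rational(-23903672221, 28026987743) ≈ -0.85288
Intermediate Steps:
S = -124 (S = Add(-118, Add(-6, 0)) = Add(-118, -6) = -124)
F = Rational(395307, 151549) (F = Mul(395307, Rational(1, 151549)) = Rational(395307, 151549) ≈ 2.6084)
Function('a')(Q) = Add(Mul(-18, Q), Mul(9, Pow(Q, 2))) (Function('a')(Q) = Mul(9, Add(Pow(Q, 2), Mul(-1, Add(Q, Q)))) = Mul(9, Add(Pow(Q, 2), Mul(-1, Mul(2, Q)))) = Mul(9, Add(Pow(Q, 2), Mul(-2, Q))) = Add(Mul(-18, Q), Mul(9, Pow(Q, 2))))
Mul(Add(Function('a')(S), -456074), Pow(Add(369871, F), -1)) = Mul(Add(Mul(9, -124, Add(-2, -124)), -456074), Pow(Add(369871, Rational(395307, 151549)), -1)) = Mul(Add(Mul(9, -124, -126), -456074), Pow(Rational(56053975486, 151549), -1)) = Mul(Add(140616, -456074), Rational(151549, 56053975486)) = Mul(-315458, Rational(151549, 56053975486)) = Rational(-23903672221, 28026987743)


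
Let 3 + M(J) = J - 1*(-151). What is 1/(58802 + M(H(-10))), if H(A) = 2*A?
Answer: 1/58930 ≈ 1.6969e-5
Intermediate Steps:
M(J) = 148 + J (M(J) = -3 + (J - 1*(-151)) = -3 + (J + 151) = -3 + (151 + J) = 148 + J)
1/(58802 + M(H(-10))) = 1/(58802 + (148 + 2*(-10))) = 1/(58802 + (148 - 20)) = 1/(58802 + 128) = 1/58930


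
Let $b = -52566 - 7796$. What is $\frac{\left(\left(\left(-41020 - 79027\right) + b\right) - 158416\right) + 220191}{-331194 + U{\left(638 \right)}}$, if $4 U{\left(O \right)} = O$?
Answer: $\frac{237268}{662069} \approx 0.35837$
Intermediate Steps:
$U{\left(O \right)} = \frac{O}{4}$
$b = -60362$
$\frac{\left(\left(\left(-41020 - 79027\right) + b\right) - 158416\right) + 220191}{-331194 + U{\left(638 \right)}} = \frac{\left(\left(\left(-41020 - 79027\right) - 60362\right) - 158416\right) + 220191}{-331194 + \frac{1}{4} \cdot 638} = \frac{\left(\left(\left(-41020 - 79027\right) - 60362\right) - 158416\right) + 220191}{-331194 + \frac{319}{2}} = \frac{\left(\left(-120047 - 60362\right) - 158416\right) + 220191}{- \frac{662069}{2}} = \left(\left(-180409 - 158416\right) + 220191\right) \left(- \frac{2}{662069}\right) = \left(-338825 + 220191\right) \left(- \frac{2}{662069}\right) = \left(-118634\right) \left(- \frac{2}{662069}\right) = \frac{237268}{662069}$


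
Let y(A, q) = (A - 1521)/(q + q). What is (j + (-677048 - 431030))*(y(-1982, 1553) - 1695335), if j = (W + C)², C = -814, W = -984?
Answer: -5594099735992719/1553 ≈ -3.6021e+12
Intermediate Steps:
y(A, q) = (-1521 + A)/(2*q) (y(A, q) = (-1521 + A)/((2*q)) = (-1521 + A)*(1/(2*q)) = (-1521 + A)/(2*q))
j = 3232804 (j = (-984 - 814)² = (-1798)² = 3232804)
(j + (-677048 - 431030))*(y(-1982, 1553) - 1695335) = (3232804 + (-677048 - 431030))*((½)*(-1521 - 1982)/1553 - 1695335) = (3232804 - 1108078)*((½)*(1/1553)*(-3503) - 1695335) = 2124726*(-3503/3106 - 1695335) = 2124726*(-5265714013/3106) = -5594099735992719/1553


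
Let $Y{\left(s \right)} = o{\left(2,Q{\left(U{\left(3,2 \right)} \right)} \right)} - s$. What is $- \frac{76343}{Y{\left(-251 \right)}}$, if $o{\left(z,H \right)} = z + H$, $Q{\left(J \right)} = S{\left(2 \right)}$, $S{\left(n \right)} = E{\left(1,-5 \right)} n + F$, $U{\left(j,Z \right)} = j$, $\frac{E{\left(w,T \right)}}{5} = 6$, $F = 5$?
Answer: $- \frac{76343}{318} \approx -240.07$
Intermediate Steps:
$E{\left(w,T \right)} = 30$ ($E{\left(w,T \right)} = 5 \cdot 6 = 30$)
$S{\left(n \right)} = 5 + 30 n$ ($S{\left(n \right)} = 30 n + 5 = 5 + 30 n$)
$Q{\left(J \right)} = 65$ ($Q{\left(J \right)} = 5 + 30 \cdot 2 = 5 + 60 = 65$)
$o{\left(z,H \right)} = H + z$
$Y{\left(s \right)} = 67 - s$ ($Y{\left(s \right)} = \left(65 + 2\right) - s = 67 - s$)
$- \frac{76343}{Y{\left(-251 \right)}} = - \frac{76343}{67 - -251} = - \frac{76343}{67 + 251} = - \frac{76343}{318}$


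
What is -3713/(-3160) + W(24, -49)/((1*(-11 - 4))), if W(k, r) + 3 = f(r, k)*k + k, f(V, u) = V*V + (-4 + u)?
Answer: -154953/40 ≈ -3873.8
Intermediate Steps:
f(V, u) = -4 + u + V² (f(V, u) = V² + (-4 + u) = -4 + u + V²)
W(k, r) = -3 + k + k*(-4 + k + r²) (W(k, r) = -3 + ((-4 + k + r²)*k + k) = -3 + (k*(-4 + k + r²) + k) = -3 + (k + k*(-4 + k + r²)) = -3 + k + k*(-4 + k + r²))
-3713/(-3160) + W(24, -49)/((1*(-11 - 4))) = -3713/(-3160) + (-3 + 24 + 24*(-4 + 24 + (-49)²))/((1*(-11 - 4))) = -3713*(-1/3160) + (-3 + 24 + 24*(-4 + 24 + 2401))/((1*(-15))) = 47/40 + (-3 + 24 + 24*2421)/(-15) = 47/40 + (-3 + 24 + 58104)*(-1/15) = 47/40 + 58125*(-1/15) = 47/40 - 3875 = -154953/40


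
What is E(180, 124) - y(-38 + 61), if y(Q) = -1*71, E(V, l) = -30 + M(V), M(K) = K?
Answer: 221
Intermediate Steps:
E(V, l) = -30 + V
y(Q) = -71
E(180, 124) - y(-38 + 61) = (-30 + 180) - 1*(-71) = 150 + 71 = 221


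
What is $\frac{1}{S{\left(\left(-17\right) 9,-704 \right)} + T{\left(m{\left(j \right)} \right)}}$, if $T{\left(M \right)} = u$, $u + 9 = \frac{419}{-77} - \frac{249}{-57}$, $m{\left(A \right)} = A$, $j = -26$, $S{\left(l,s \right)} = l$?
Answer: $- \frac{1463}{238576} \approx -0.0061322$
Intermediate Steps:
$u = - \frac{14737}{1463}$ ($u = -9 + \left(\frac{419}{-77} - \frac{249}{-57}\right) = -9 + \left(419 \left(- \frac{1}{77}\right) - - \frac{83}{19}\right) = -9 + \left(- \frac{419}{77} + \frac{83}{19}\right) = -9 - \frac{1570}{1463} = - \frac{14737}{1463} \approx -10.073$)
$T{\left(M \right)} = - \frac{14737}{1463}$
$\frac{1}{S{\left(\left(-17\right) 9,-704 \right)} + T{\left(m{\left(j \right)} \right)}} = \frac{1}{\left(-17\right) 9 - \frac{14737}{1463}} = \frac{1}{-153 - \frac{14737}{1463}} = \frac{1}{- \frac{238576}{1463}} = - \frac{1463}{238576}$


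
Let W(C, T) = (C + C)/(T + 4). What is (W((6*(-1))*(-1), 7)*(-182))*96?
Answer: -209664/11 ≈ -19060.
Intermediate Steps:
W(C, T) = 2*C/(4 + T) (W(C, T) = (2*C)/(4 + T) = 2*C/(4 + T))
(W((6*(-1))*(-1), 7)*(-182))*96 = ((2*((6*(-1))*(-1))/(4 + 7))*(-182))*96 = ((2*(-6*(-1))/11)*(-182))*96 = ((2*6*(1/11))*(-182))*96 = ((12/11)*(-182))*96 = -2184/11*96 = -209664/11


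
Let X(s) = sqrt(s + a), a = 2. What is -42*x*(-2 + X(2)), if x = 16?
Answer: 0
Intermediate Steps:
X(s) = sqrt(2 + s) (X(s) = sqrt(s + 2) = sqrt(2 + s))
-42*x*(-2 + X(2)) = -42*16*(-2 + sqrt(2 + 2)) = -672*(-2 + sqrt(4)) = -672*(-2 + 2) = -672*0 = -1*0 = 0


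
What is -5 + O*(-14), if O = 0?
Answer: -5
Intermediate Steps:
-5 + O*(-14) = -5 + 0*(-14) = -5 + 0 = -5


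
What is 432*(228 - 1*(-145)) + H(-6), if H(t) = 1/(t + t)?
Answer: 1933631/12 ≈ 1.6114e+5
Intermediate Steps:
H(t) = 1/(2*t)
432*(228 - 1*(-145)) + H(-6) = 432*(228 - 1*(-145)) + (½)/(-6) = 432*(228 + 145) + (½)*(-⅙) = 432*373 - 1/12 = 161136 - 1/12 = 1933631/12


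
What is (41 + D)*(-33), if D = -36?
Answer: -165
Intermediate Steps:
(41 + D)*(-33) = (41 - 36)*(-33) = 5*(-33) = -165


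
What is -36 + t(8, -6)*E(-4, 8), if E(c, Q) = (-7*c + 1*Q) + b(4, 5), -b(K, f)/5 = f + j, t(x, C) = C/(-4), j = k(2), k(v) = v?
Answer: -69/2 ≈ -34.500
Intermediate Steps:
j = 2
t(x, C) = -C/4 (t(x, C) = C*(-¼) = -C/4)
b(K, f) = -10 - 5*f (b(K, f) = -5*(f + 2) = -5*(2 + f) = -10 - 5*f)
E(c, Q) = -35 + Q - 7*c (E(c, Q) = (-7*c + 1*Q) + (-10 - 5*5) = (-7*c + Q) + (-10 - 25) = (Q - 7*c) - 35 = -35 + Q - 7*c)
-36 + t(8, -6)*E(-4, 8) = -36 + (-¼*(-6))*(-35 + 8 - 7*(-4)) = -36 + 3*(-35 + 8 + 28)/2 = -36 + (3/2)*1 = -36 + 3/2 = -69/2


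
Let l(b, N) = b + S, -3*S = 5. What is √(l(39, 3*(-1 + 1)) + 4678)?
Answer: √42438/3 ≈ 68.668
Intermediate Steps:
S = -5/3 (S = -⅓*5 = -5/3 ≈ -1.6667)
l(b, N) = -5/3 + b (l(b, N) = b - 5/3 = -5/3 + b)
√(l(39, 3*(-1 + 1)) + 4678) = √((-5/3 + 39) + 4678) = √(112/3 + 4678) = √(14146/3) = √42438/3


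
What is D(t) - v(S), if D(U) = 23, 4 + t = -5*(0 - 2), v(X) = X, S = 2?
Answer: 21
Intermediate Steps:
t = 6 (t = -4 - 5*(0 - 2) = -4 - 5*(-2) = -4 + 10 = 6)
D(t) - v(S) = 23 - 1*2 = 23 - 2 = 21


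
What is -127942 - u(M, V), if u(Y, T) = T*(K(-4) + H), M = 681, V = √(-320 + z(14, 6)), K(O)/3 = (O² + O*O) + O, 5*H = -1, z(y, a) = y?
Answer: -127942 - 1257*I*√34/5 ≈ -1.2794e+5 - 1465.9*I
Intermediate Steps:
H = -⅕ (H = (⅕)*(-1) = -⅕ ≈ -0.20000)
K(O) = 3*O + 6*O² (K(O) = 3*((O² + O*O) + O) = 3*((O² + O²) + O) = 3*(2*O² + O) = 3*(O + 2*O²) = 3*O + 6*O²)
V = 3*I*√34 (V = √(-320 + 14) = √(-306) = 3*I*√34 ≈ 17.493*I)
u(Y, T) = 419*T/5 (u(Y, T) = T*(3*(-4)*(1 + 2*(-4)) - ⅕) = T*(3*(-4)*(1 - 8) - ⅕) = T*(3*(-4)*(-7) - ⅕) = T*(84 - ⅕) = T*(419/5) = 419*T/5)
-127942 - u(M, V) = -127942 - 419*3*I*√34/5 = -127942 - 1257*I*√34/5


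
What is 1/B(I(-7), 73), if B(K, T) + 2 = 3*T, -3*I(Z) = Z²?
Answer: 1/217 ≈ 0.0046083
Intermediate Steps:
I(Z) = -Z²/3
B(K, T) = -2 + 3*T
1/B(I(-7), 73) = 1/(-2 + 3*73) = 1/(-2 + 219) = 1/217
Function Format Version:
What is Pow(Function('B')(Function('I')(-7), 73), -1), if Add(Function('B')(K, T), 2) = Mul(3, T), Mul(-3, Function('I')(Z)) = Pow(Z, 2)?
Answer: Rational(1, 217) ≈ 0.0046083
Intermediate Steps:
Function('I')(Z) = Mul(Rational(-1, 3), Pow(Z, 2))
Function('B')(K, T) = Add(-2, Mul(3, T))
Pow(Function('B')(Function('I')(-7), 73), -1) = Pow(Add(-2, Mul(3, 73)), -1) = Pow(Add(-2, 219), -1) = Pow(217, -1) = Rational(1, 217)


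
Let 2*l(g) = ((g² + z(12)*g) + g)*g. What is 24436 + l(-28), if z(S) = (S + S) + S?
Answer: 27964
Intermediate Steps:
z(S) = 3*S (z(S) = 2*S + S = 3*S)
l(g) = g*(g² + 37*g)/2 (l(g) = (((g² + (3*12)*g) + g)*g)/2 = (((g² + 36*g) + g)*g)/2 = ((g² + 37*g)*g)/2 = (g*(g² + 37*g))/2 = g*(g² + 37*g)/2)
24436 + l(-28) = 24436 + (½)*(-28)²*(37 - 28) = 24436 + (½)*784*9 = 24436 + 3528 = 27964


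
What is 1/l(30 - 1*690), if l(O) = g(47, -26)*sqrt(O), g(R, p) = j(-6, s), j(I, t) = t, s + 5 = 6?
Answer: -I*sqrt(165)/330 ≈ -0.038925*I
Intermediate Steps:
s = 1 (s = -5 + 6 = 1)
g(R, p) = 1
l(O) = sqrt(O) (l(O) = 1*sqrt(O) = sqrt(O))
1/l(30 - 1*690) = 1/(sqrt(30 - 1*690)) = 1/(sqrt(30 - 690)) = 1/(sqrt(-660)) = 1/(2*I*sqrt(165)) = -I*sqrt(165)/330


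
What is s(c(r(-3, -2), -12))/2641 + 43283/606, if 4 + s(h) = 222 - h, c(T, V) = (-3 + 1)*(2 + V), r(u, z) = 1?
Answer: 114430391/1600446 ≈ 71.499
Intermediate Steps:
c(T, V) = -4 - 2*V (c(T, V) = -2*(2 + V) = -4 - 2*V)
s(h) = 218 - h (s(h) = -4 + (222 - h) = 218 - h)
s(c(r(-3, -2), -12))/2641 + 43283/606 = (218 - (-4 - 2*(-12)))/2641 + 43283/606 = (218 - (-4 + 24))*(1/2641) + 43283*(1/606) = (218 - 1*20)*(1/2641) + 43283/606 = (218 - 20)*(1/2641) + 43283/606 = 198*(1/2641) + 43283/606 = 198/2641 + 43283/606 = 114430391/1600446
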